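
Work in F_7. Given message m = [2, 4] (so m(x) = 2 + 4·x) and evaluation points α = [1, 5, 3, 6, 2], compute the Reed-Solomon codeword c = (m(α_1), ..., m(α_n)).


c = [6, 1, 0, 5, 3]

Message polynomial: m(x) = 2 + 4·x (mod 7).
For each evaluation point α_i, compute m(α_i) mod 7:
  α_1 = 1: Horner steps 4 → 6, so m(1) = 6.
  α_2 = 5: Horner steps 4 → 1, so m(5) = 1.
  α_3 = 3: Horner steps 4 → 0, so m(3) = 0.
  α_4 = 6: Horner steps 4 → 5, so m(6) = 5.
  α_5 = 2: Horner steps 4 → 3, so m(2) = 3.
Codeword c = [6, 1, 0, 5, 3] ∈ F_7^5.


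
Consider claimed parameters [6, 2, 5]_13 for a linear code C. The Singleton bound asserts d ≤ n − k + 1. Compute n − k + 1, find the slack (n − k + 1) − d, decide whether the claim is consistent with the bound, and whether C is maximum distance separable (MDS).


Singleton RHS = n − k + 1 = 5, slack = 0, bound satisfied, MDS.

Singleton bound: d ≤ n − k + 1.
Here n = 6, k = 2, so n − k + 1 = 5.
Given d = 5, check d ≤ 5: YES.
Slack = (n − k + 1) − d = 0.
The code is MDS (slack = 0).
Description: the claimed parameters are [6, 2, 5]_13; such a code would be MDS (meets Singleton bound).


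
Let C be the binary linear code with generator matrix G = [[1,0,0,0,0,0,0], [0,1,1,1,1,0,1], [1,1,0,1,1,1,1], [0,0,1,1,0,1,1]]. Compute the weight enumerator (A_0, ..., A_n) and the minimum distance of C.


Weight distribution: A_0 = 1, A_1 = 1, A_2 = 2, A_3 = 4, A_4 = 3, A_5 = 3, A_6 = 2. Minimum distance d = 1.

Enumerate all 2^4 = 16 messages m ∈ F_2^4.
For each, compute codeword c = mG in F_2^7, then tally its weight.
  m = 0000 → c = 0000000, weight = 0.
  m = 1000 → c = 1000000, weight = 1.
  m = 0100 → c = 0111101, weight = 5.
  m = 1100 → c = 1111101, weight = 6.
  m = 0010 → c = 1101111, weight = 6.
  m = 1010 → c = 0101111, weight = 5.
  m = 0110 → c = 1010010, weight = 3.
  m = 1110 → c = 0010010, weight = 2.
  m = 0001 → c = 0011011, weight = 4.
  m = 1001 → c = 1011011, weight = 5.
  m = 0101 → c = 0100110, weight = 3.
  m = 1101 → c = 1100110, weight = 4.
  m = 0011 → c = 1110100, weight = 4.
  m = 1011 → c = 0110100, weight = 3.
  m = 0111 → c = 1001001, weight = 3.
  m = 1111 → c = 0001001, weight = 2.
Tally weights:
  weight 0: 1 codewords.
  weight 1: 1 codewords.
  weight 2: 2 codewords.
  weight 3: 4 codewords.
  weight 4: 3 codewords.
  weight 5: 3 codewords.
  weight 6: 2 codewords.
Minimum distance d = smallest w > 0 with A_w > 0 = 1.
Sanity: Σ A_w = 16 = 2^4 = 16 ✓.


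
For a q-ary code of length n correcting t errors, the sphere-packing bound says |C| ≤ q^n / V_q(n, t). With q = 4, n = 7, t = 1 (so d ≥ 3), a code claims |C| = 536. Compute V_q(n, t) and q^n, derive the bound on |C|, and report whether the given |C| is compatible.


V_q(n, t) = 22, q^n = 16384, Hamming bound = 744, |C| = 536 ≤ bound (satisfied).

Step 1: Compute V_q(n, t) = Σ_{j=0}^1 C(n, j) (q−1)^j.
  j = 0: C(7,0)·(3)^0 = 1·1 = 1.
  j = 1: C(7,1)·(3)^1 = 7·3 = 21.
  V_q(n, t) = 1 + 21 = 22.
Step 2: q^n = 4^7 = 16384.
Step 3: Hamming bound ⌊q^n / V_q(n,t)⌋ = ⌊16384/22⌋ = 744.
Step 4: Compare |C| = 536 to 744: satisfied.
The claimed |C| lies below the Hamming bound.


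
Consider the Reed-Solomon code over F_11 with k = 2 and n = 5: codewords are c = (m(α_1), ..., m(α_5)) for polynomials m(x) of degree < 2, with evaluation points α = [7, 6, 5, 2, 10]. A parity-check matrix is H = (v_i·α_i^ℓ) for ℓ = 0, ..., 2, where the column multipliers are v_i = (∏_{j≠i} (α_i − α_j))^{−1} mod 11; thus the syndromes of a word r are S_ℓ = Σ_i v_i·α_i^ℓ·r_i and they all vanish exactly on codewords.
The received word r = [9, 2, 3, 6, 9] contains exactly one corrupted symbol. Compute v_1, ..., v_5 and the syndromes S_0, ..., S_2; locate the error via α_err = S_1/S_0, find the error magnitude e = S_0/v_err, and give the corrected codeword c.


S = (10, 4, 6), error at position 1, error magnitude e = 8, c = [1, 2, 3, 6, 9].

Step 1: column multipliers v_i = (∏_{j≠i}(α_i − α_j))^{−1} mod 11.
  i = 1 (α = 7): (7−6)(7−5)(7−2)(7−10) = 1·2·5·(−3) = −30 ≡ 3, so v_1 = 3^{−1} = 4 (mod 11).
  i = 2 (α = 6): (6−7)(6−5)(6−2)(6−10) = (−1)·1·4·(−4) = 16 ≡ 5, so v_2 = 5^{−1} = 9 (mod 11).
  i = 3 (α = 5): (5−7)(5−6)(5−2)(5−10) = (−2)·(−1)·3·(−5) = −30 ≡ 3, so v_3 = 3^{−1} = 4 (mod 11).
  i = 4 (α = 2): (2−7)(2−6)(2−5)(2−10) = (−5)·(−4)·(−3)·(−8) = 480 ≡ 7, so v_4 = 7^{−1} = 8 (mod 11).
  i = 5 (α = 10): (10−7)(10−6)(10−5)(10−2) = 3·4·5·8 = 480 ≡ 7, so v_5 = 7^{−1} = 8 (mod 11).
  v = [4, 9, 4, 8, 8].
Step 2: syndromes of r = [9, 2, 3, 6, 9] (all sums mod 11).
  S_0 = Σ v_i r_i = 4·9 + 9·2 + 4·3 + 8·6 + 8·9 = 186 ≡ 10.
  S_1 = Σ v_i α_i r_i = 4·7·9 + 9·6·2 + 4·5·3 + 8·2·6 + 8·10·9 = 1236 ≡ 4.
  α_i^2 mod 11 = [5, 3, 3, 4, 1].
  S_2 = Σ v_i α_i^2 r_i = 4·5·9 + 9·3·2 + 4·3·3 + 8·4·6 + 8·1·9 = 534 ≡ 6.
  S = (10, 4, 6) ≠ 0, so r is not a codeword (an error is present).
Step 3: locate the error. For a single error e at position i, S_ℓ = v_i·e·α_i^ℓ, so α_err = S_1/S_0.
  S_0^{−1} = 10^{−1} = 10 (mod 11), so α_err = 4·10 = 40 ≡ 7 = α_1. Error position i = 1.
  Consistency check: S_2/S_1 = 6·3 = 18 ≡ 7 = α_err ✓ (single-error assumption holds).
Step 4: error magnitude e = S_0/v_1 = S_0·∏_{j≠1}(α_1 − α_j) = 10·3 = 30 ≡ 8 (mod 11).
Step 5: correct position 1: c_1 = r_1 − e = 9 − 8 ≡ 1 (mod 11). Hence c = [1, 2, 3, 6, 9].
  Check: interpolating c through the α_i gives m(x) = 8 + 10·x (degree < 2) with m(α_i) = c_i for every i, so c is indeed a codeword.


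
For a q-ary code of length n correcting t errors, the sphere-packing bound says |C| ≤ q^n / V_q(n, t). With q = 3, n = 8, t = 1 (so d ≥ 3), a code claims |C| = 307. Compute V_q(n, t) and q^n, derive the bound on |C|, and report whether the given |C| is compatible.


V_q(n, t) = 17, q^n = 6561, Hamming bound = 385, |C| = 307 ≤ bound (satisfied).

Step 1: Compute V_q(n, t) = Σ_{j=0}^1 C(n, j) (q−1)^j.
  j = 0: C(8,0)·(2)^0 = 1·1 = 1.
  j = 1: C(8,1)·(2)^1 = 8·2 = 16.
  V_q(n, t) = 1 + 16 = 17.
Step 2: q^n = 3^8 = 6561.
Step 3: Hamming bound ⌊q^n / V_q(n,t)⌋ = ⌊6561/17⌋ = 385.
Step 4: Compare |C| = 307 to 385: satisfied.
The claimed |C| lies below the Hamming bound.


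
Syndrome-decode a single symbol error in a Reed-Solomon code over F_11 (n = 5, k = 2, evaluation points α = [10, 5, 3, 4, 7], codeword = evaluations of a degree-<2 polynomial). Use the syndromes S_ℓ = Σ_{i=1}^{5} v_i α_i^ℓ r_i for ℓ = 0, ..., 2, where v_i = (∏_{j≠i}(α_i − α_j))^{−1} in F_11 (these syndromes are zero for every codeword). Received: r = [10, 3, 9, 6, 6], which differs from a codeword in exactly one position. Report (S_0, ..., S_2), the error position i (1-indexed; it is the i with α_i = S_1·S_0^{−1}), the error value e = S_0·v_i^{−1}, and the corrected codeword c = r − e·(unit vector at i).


S = (4, 6, 9), error at position 5, error magnitude e = 9, c = [10, 3, 9, 6, 8].

Step 1: column multipliers v_i = (∏_{j≠i}(α_i − α_j))^{−1} mod 11.
  i = 1 (α = 10): (10−5)(10−3)(10−4)(10−7) = 5·7·6·3 = 630 ≡ 3, so v_1 = 3^{−1} = 4 (mod 11).
  i = 2 (α = 5): (5−10)(5−3)(5−4)(5−7) = (−5)·2·1·(−2) = 20 ≡ 9, so v_2 = 9^{−1} = 5 (mod 11).
  i = 3 (α = 3): (3−10)(3−5)(3−4)(3−7) = (−7)·(−2)·(−1)·(−4) = 56 ≡ 1, so v_3 = 1^{−1} = 1 (mod 11).
  i = 4 (α = 4): (4−10)(4−5)(4−3)(4−7) = (−6)·(−1)·1·(−3) = −18 ≡ 4, so v_4 = 4^{−1} = 3 (mod 11).
  i = 5 (α = 7): (7−10)(7−5)(7−3)(7−4) = (−3)·2·4·3 = −72 ≡ 5, so v_5 = 5^{−1} = 9 (mod 11).
  v = [4, 5, 1, 3, 9].
Step 2: syndromes of r = [10, 3, 9, 6, 6] (all sums mod 11).
  S_0 = Σ v_i r_i = 4·10 + 5·3 + 1·9 + 3·6 + 9·6 = 136 ≡ 4.
  S_1 = Σ v_i α_i r_i = 4·10·10 + 5·5·3 + 1·3·9 + 3·4·6 + 9·7·6 = 952 ≡ 6.
  α_i^2 mod 11 = [1, 3, 9, 5, 5].
  S_2 = Σ v_i α_i^2 r_i = 4·1·10 + 5·3·3 + 1·9·9 + 3·5·6 + 9·5·6 = 526 ≡ 9.
  S = (4, 6, 9) ≠ 0, so r is not a codeword (an error is present).
Step 3: locate the error. For a single error e at position i, S_ℓ = v_i·e·α_i^ℓ, so α_err = S_1/S_0.
  S_0^{−1} = 4^{−1} = 3 (mod 11), so α_err = 6·3 = 18 ≡ 7 = α_5. Error position i = 5.
  Consistency check: S_2/S_1 = 9·2 = 18 ≡ 7 = α_err ✓ (single-error assumption holds).
Step 4: error magnitude e = S_0/v_5 = S_0·∏_{j≠5}(α_5 − α_j) = 4·5 = 20 ≡ 9 (mod 11).
Step 5: correct position 5: c_5 = r_5 − e = 6 − 9 ≡ 8 (mod 11). Hence c = [10, 3, 9, 6, 8].
  Check: interpolating c through the α_i gives m(x) = 7 + 8·x (degree < 2) with m(α_i) = c_i for every i, so c is indeed a codeword.


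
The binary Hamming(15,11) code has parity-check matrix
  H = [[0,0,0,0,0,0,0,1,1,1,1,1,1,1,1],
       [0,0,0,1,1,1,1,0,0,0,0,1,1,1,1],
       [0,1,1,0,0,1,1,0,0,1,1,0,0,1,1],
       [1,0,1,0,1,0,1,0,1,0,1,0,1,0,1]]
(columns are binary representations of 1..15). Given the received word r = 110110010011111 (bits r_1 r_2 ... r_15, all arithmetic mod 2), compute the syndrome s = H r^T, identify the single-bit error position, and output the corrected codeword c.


s = (0, 0, 0, 1)^T, error position = 1, corrected codeword c = 010110010011111

Compute s = H r^T mod 2 one row at a time:
  s_1 = 1 + 0 + 0 + 1 + 1 + 1 + 1 + 1 = 6 ≡ 0 (mod 2).
  s_2 = 1 + 1 + 0 + 0 + 1 + 1 + 1 + 1 = 6 ≡ 0 (mod 2).
  s_3 = 1 + 0 + 0 + 0 + 0 + 1 + 1 + 1 = 4 ≡ 0 (mod 2).
  s_4 = 1 + 0 + 1 + 0 + 0 + 1 + 1 + 1 = 5 ≡ 1 (mod 2).
s = (0, 0, 0, 1)^T — this equals column 1 of H (binary 0001), so error is at position 1.
Correct: flip bit 1 of r = 110110010011111 to get c = 010110010011111.


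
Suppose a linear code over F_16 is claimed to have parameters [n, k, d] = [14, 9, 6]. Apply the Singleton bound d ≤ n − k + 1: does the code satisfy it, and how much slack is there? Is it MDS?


Singleton RHS = n − k + 1 = 6, slack = 0, bound satisfied, MDS.

Singleton bound: d ≤ n − k + 1.
Here n = 14, k = 9, so n − k + 1 = 6.
Given d = 6, check d ≤ 6: YES.
Slack = (n − k + 1) − d = 0.
The code is MDS (slack = 0).
Description: the claimed parameters are [14, 9, 6]_16; such a code would be MDS (meets Singleton bound).


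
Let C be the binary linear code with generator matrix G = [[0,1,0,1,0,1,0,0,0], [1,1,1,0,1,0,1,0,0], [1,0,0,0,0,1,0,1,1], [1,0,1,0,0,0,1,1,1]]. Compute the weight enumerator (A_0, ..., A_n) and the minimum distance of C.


Weight distribution: A_0 = 1, A_3 = 3, A_4 = 4, A_5 = 4, A_6 = 2, A_7 = 1, A_8 = 1. Minimum distance d = 3.

Enumerate all 2^4 = 16 messages m ∈ F_2^4.
For each, compute codeword c = mG in F_2^9, then tally its weight.
  m = 0000 → c = 000000000, weight = 0.
  m = 1000 → c = 010101000, weight = 3.
  m = 0100 → c = 111010100, weight = 5.
  m = 1100 → c = 101111100, weight = 6.
  m = 0010 → c = 100001011, weight = 4.
  m = 1010 → c = 110100011, weight = 5.
  m = 0110 → c = 011011111, weight = 7.
  m = 1110 → c = 001110111, weight = 6.
  m = 0001 → c = 101000111, weight = 5.
  m = 1001 → c = 111101111, weight = 8.
  m = 0101 → c = 010010011, weight = 4.
  m = 1101 → c = 000111011, weight = 5.
  m = 0011 → c = 001001100, weight = 3.
  m = 1011 → c = 011100100, weight = 4.
  m = 0111 → c = 110011000, weight = 4.
  m = 1111 → c = 100110000, weight = 3.
Tally weights:
  weight 0: 1 codewords.
  weight 3: 3 codewords.
  weight 4: 4 codewords.
  weight 5: 4 codewords.
  weight 6: 2 codewords.
  weight 7: 1 codewords.
  weight 8: 1 codewords.
Minimum distance d = smallest w > 0 with A_w > 0 = 3.
Sanity: Σ A_w = 16 = 2^4 = 16 ✓.


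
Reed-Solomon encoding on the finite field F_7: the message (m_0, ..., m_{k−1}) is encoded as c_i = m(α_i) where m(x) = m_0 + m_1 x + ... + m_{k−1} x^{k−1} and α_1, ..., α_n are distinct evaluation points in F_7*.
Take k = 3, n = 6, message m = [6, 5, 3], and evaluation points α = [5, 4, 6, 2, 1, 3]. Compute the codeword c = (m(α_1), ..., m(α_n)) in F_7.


c = [1, 4, 4, 0, 0, 6]

Message polynomial: m(x) = 6 + 5·x + 3·x^2 (mod 7).
For each evaluation point α_i, compute m(α_i) mod 7:
  α_1 = 5: Horner steps 3 → 6 → 1, so m(5) = 1.
  α_2 = 4: Horner steps 3 → 3 → 4, so m(4) = 4.
  α_3 = 6: Horner steps 3 → 2 → 4, so m(6) = 4.
  α_4 = 2: Horner steps 3 → 4 → 0, so m(2) = 0.
  α_5 = 1: Horner steps 3 → 1 → 0, so m(1) = 0.
  α_6 = 3: Horner steps 3 → 0 → 6, so m(3) = 6.
Codeword c = [1, 4, 4, 0, 0, 6] ∈ F_7^6.


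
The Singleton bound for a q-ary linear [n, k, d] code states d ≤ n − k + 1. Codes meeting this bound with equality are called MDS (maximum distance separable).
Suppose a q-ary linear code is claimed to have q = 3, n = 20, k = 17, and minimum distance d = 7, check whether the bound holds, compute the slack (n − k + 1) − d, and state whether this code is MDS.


Singleton RHS = n − k + 1 = 4, slack = -3, bound violated (no such code; not MDS).

Singleton bound: d ≤ n − k + 1.
Here n = 20, k = 17, so n − k + 1 = 4.
Given d = 7, check d ≤ 4: NO.
Slack = (n − k + 1) − d = -3.
The slack is negative: d = 7 exceeds n − k + 1 = 4 by 3, so the Singleton bound is violated and no linear [20, 17, 7]_3 code can exist. In particular it is not MDS (MDS requires d = n − k + 1 exactly).
Description: the claimed parameters are [20, 17, 7]_3; such a code would be impossible (violates the Singleton bound).


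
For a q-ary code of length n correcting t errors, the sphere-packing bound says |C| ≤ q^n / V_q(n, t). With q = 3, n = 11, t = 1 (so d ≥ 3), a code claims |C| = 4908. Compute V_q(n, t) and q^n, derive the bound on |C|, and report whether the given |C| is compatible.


V_q(n, t) = 23, q^n = 177147, Hamming bound = 7702, |C| = 4908 ≤ bound (satisfied).

Step 1: Compute V_q(n, t) = Σ_{j=0}^1 C(n, j) (q−1)^j.
  j = 0: C(11,0)·(2)^0 = 1·1 = 1.
  j = 1: C(11,1)·(2)^1 = 11·2 = 22.
  V_q(n, t) = 1 + 22 = 23.
Step 2: q^n = 3^11 = 177147.
Step 3: Hamming bound ⌊q^n / V_q(n,t)⌋ = ⌊177147/23⌋ = 7702.
Step 4: Compare |C| = 4908 to 7702: satisfied.
The claimed |C| lies below the Hamming bound.


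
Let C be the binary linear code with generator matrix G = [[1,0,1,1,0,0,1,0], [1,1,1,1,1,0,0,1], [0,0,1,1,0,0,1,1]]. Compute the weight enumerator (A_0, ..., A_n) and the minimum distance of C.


Weight distribution: A_0 = 1, A_2 = 1, A_4 = 5, A_6 = 1. Minimum distance d = 2.

Enumerate all 2^3 = 8 messages m ∈ F_2^3.
For each, compute codeword c = mG in F_2^8, then tally its weight.
  m = 000 → c = 00000000, weight = 0.
  m = 100 → c = 10110010, weight = 4.
  m = 010 → c = 11111001, weight = 6.
  m = 110 → c = 01001011, weight = 4.
  m = 001 → c = 00110011, weight = 4.
  m = 101 → c = 10000001, weight = 2.
  m = 011 → c = 11001010, weight = 4.
  m = 111 → c = 01111000, weight = 4.
Tally weights:
  weight 0: 1 codewords.
  weight 2: 1 codewords.
  weight 4: 5 codewords.
  weight 6: 1 codewords.
Minimum distance d = smallest w > 0 with A_w > 0 = 2.
Sanity: Σ A_w = 8 = 2^3 = 8 ✓.


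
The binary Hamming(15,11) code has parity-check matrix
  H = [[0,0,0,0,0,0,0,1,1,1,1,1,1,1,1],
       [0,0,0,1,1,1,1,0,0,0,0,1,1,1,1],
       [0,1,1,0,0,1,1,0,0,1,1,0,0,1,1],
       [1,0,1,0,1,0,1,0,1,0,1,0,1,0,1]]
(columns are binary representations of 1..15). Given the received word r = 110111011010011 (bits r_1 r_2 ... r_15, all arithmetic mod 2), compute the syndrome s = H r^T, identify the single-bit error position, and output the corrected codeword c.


s = (1, 1, 1, 1)^T, error position = 15, corrected codeword c = 110111011010010

Compute s = H r^T mod 2 one row at a time:
  s_1 = 1 + 1 + 0 + 1 + 0 + 0 + 1 + 1 = 5 ≡ 1 (mod 2).
  s_2 = 1 + 1 + 1 + 0 + 0 + 0 + 1 + 1 = 5 ≡ 1 (mod 2).
  s_3 = 1 + 0 + 1 + 0 + 0 + 1 + 1 + 1 = 5 ≡ 1 (mod 2).
  s_4 = 1 + 0 + 1 + 0 + 1 + 1 + 0 + 1 = 5 ≡ 1 (mod 2).
s = (1, 1, 1, 1)^T — this equals column 15 of H (binary 1111), so error is at position 15.
Correct: flip bit 15 of r = 110111011010011 to get c = 110111011010010.


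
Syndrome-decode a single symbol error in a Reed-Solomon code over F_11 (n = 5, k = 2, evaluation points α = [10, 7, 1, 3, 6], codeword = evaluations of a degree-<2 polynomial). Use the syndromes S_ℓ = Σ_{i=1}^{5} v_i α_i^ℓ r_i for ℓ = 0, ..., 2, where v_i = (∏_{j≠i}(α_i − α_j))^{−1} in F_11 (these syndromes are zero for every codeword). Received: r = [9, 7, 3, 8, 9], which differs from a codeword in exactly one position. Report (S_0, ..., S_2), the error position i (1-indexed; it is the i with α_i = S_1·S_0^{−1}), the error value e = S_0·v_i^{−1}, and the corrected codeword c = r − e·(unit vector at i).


S = (2, 1, 6), error at position 5, error magnitude e = 10, c = [9, 7, 3, 8, 10].

Step 1: column multipliers v_i = (∏_{j≠i}(α_i − α_j))^{−1} mod 11.
  i = 1 (α = 10): (10−7)(10−1)(10−3)(10−6) = 3·9·7·4 = 756 ≡ 8, so v_1 = 8^{−1} = 7 (mod 11).
  i = 2 (α = 7): (7−10)(7−1)(7−3)(7−6) = (−3)·6·4·1 = −72 ≡ 5, so v_2 = 5^{−1} = 9 (mod 11).
  i = 3 (α = 1): (1−10)(1−7)(1−3)(1−6) = (−9)·(−6)·(−2)·(−5) = 540 ≡ 1, so v_3 = 1^{−1} = 1 (mod 11).
  i = 4 (α = 3): (3−10)(3−7)(3−1)(3−6) = (−7)·(−4)·2·(−3) = −168 ≡ 8, so v_4 = 8^{−1} = 7 (mod 11).
  i = 5 (α = 6): (6−10)(6−7)(6−1)(6−3) = (−4)·(−1)·5·3 = 60 ≡ 5, so v_5 = 5^{−1} = 9 (mod 11).
  v = [7, 9, 1, 7, 9].
Step 2: syndromes of r = [9, 7, 3, 8, 9] (all sums mod 11).
  S_0 = Σ v_i r_i = 7·9 + 9·7 + 1·3 + 7·8 + 9·9 = 266 ≡ 2.
  S_1 = Σ v_i α_i r_i = 7·10·9 + 9·7·7 + 1·1·3 + 7·3·8 + 9·6·9 = 1728 ≡ 1.
  α_i^2 mod 11 = [1, 5, 1, 9, 3].
  S_2 = Σ v_i α_i^2 r_i = 7·1·9 + 9·5·7 + 1·1·3 + 7·9·8 + 9·3·9 = 1128 ≡ 6.
  S = (2, 1, 6) ≠ 0, so r is not a codeword (an error is present).
Step 3: locate the error. For a single error e at position i, S_ℓ = v_i·e·α_i^ℓ, so α_err = S_1/S_0.
  S_0^{−1} = 2^{−1} = 6 (mod 11), so α_err = 1·6 = 6 ≡ 6 = α_5. Error position i = 5.
  Consistency check: S_2/S_1 = 6·1 = 6 ≡ 6 = α_err ✓ (single-error assumption holds).
Step 4: error magnitude e = S_0/v_5 = S_0·∏_{j≠5}(α_5 − α_j) = 2·5 = 10 ≡ 10 (mod 11).
Step 5: correct position 5: c_5 = r_5 − e = 9 − 10 ≡ 10 (mod 11). Hence c = [9, 7, 3, 8, 10].
  Check: interpolating c through the α_i gives m(x) = 6 + 8·x (degree < 2) with m(α_i) = c_i for every i, so c is indeed a codeword.


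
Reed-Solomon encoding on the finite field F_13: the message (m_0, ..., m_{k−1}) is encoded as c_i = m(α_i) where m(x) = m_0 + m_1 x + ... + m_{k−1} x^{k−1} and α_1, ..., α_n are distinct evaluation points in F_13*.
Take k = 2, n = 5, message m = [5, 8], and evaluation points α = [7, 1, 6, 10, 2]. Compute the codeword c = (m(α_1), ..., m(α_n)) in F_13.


c = [9, 0, 1, 7, 8]

Message polynomial: m(x) = 5 + 8·x (mod 13).
For each evaluation point α_i, compute m(α_i) mod 13:
  α_1 = 7: Horner steps 8 → 9, so m(7) = 9.
  α_2 = 1: Horner steps 8 → 0, so m(1) = 0.
  α_3 = 6: Horner steps 8 → 1, so m(6) = 1.
  α_4 = 10: Horner steps 8 → 7, so m(10) = 7.
  α_5 = 2: Horner steps 8 → 8, so m(2) = 8.
Codeword c = [9, 0, 1, 7, 8] ∈ F_13^5.


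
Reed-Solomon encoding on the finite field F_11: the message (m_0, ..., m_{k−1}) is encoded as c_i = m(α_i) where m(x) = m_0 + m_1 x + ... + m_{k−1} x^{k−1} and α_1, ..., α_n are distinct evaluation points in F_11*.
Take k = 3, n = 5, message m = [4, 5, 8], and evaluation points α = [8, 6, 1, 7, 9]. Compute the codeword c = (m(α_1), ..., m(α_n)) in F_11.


c = [6, 3, 6, 2, 4]

Message polynomial: m(x) = 4 + 5·x + 8·x^2 (mod 11).
For each evaluation point α_i, compute m(α_i) mod 11:
  α_1 = 8: Horner steps 8 → 3 → 6, so m(8) = 6.
  α_2 = 6: Horner steps 8 → 9 → 3, so m(6) = 3.
  α_3 = 1: Horner steps 8 → 2 → 6, so m(1) = 6.
  α_4 = 7: Horner steps 8 → 6 → 2, so m(7) = 2.
  α_5 = 9: Horner steps 8 → 0 → 4, so m(9) = 4.
Codeword c = [6, 3, 6, 2, 4] ∈ F_11^5.


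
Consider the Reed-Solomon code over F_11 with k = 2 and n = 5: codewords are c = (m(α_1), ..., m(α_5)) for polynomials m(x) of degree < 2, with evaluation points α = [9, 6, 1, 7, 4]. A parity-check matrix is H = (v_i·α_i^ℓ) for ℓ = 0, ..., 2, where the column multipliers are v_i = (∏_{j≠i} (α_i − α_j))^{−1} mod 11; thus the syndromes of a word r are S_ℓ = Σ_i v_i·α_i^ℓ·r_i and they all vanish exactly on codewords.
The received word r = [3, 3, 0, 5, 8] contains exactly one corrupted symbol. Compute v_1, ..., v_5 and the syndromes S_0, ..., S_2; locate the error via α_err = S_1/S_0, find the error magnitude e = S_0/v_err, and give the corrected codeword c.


S = (1, 6, 3), error at position 2, error magnitude e = 8, c = [3, 6, 0, 5, 8].

Step 1: column multipliers v_i = (∏_{j≠i}(α_i − α_j))^{−1} mod 11.
  i = 1 (α = 9): (9−6)(9−1)(9−7)(9−4) = 3·8·2·5 = 240 ≡ 9, so v_1 = 9^{−1} = 5 (mod 11).
  i = 2 (α = 6): (6−9)(6−1)(6−7)(6−4) = (−3)·5·(−1)·2 = 30 ≡ 8, so v_2 = 8^{−1} = 7 (mod 11).
  i = 3 (α = 1): (1−9)(1−6)(1−7)(1−4) = (−8)·(−5)·(−6)·(−3) = 720 ≡ 5, so v_3 = 5^{−1} = 9 (mod 11).
  i = 4 (α = 7): (7−9)(7−6)(7−1)(7−4) = (−2)·1·6·3 = −36 ≡ 8, so v_4 = 8^{−1} = 7 (mod 11).
  i = 5 (α = 4): (4−9)(4−6)(4−1)(4−7) = (−5)·(−2)·3·(−3) = −90 ≡ 9, so v_5 = 9^{−1} = 5 (mod 11).
  v = [5, 7, 9, 7, 5].
Step 2: syndromes of r = [3, 3, 0, 5, 8] (all sums mod 11).
  S_0 = Σ v_i r_i = 5·3 + 7·3 + 9·0 + 7·5 + 5·8 = 111 ≡ 1.
  S_1 = Σ v_i α_i r_i = 5·9·3 + 7·6·3 + 9·1·0 + 7·7·5 + 5·4·8 = 666 ≡ 6.
  α_i^2 mod 11 = [4, 3, 1, 5, 5].
  S_2 = Σ v_i α_i^2 r_i = 5·4·3 + 7·3·3 + 9·1·0 + 7·5·5 + 5·5·8 = 498 ≡ 3.
  S = (1, 6, 3) ≠ 0, so r is not a codeword (an error is present).
Step 3: locate the error. For a single error e at position i, S_ℓ = v_i·e·α_i^ℓ, so α_err = S_1/S_0.
  S_0^{−1} = 1^{−1} = 1 (mod 11), so α_err = 6·1 = 6 ≡ 6 = α_2. Error position i = 2.
  Consistency check: S_2/S_1 = 3·2 = 6 ≡ 6 = α_err ✓ (single-error assumption holds).
Step 4: error magnitude e = S_0/v_2 = S_0·∏_{j≠2}(α_2 − α_j) = 1·8 = 8 ≡ 8 (mod 11).
Step 5: correct position 2: c_2 = r_2 − e = 3 − 8 ≡ 6 (mod 11). Hence c = [3, 6, 0, 5, 8].
  Check: interpolating c through the α_i gives m(x) = 1 + 10·x (degree < 2) with m(α_i) = c_i for every i, so c is indeed a codeword.


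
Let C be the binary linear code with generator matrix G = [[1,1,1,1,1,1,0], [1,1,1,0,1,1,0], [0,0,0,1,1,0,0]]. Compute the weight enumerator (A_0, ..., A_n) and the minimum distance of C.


Weight distribution: A_0 = 1, A_1 = 2, A_2 = 1, A_4 = 1, A_5 = 2, A_6 = 1. Minimum distance d = 1.

Enumerate all 2^3 = 8 messages m ∈ F_2^3.
For each, compute codeword c = mG in F_2^7, then tally its weight.
  m = 000 → c = 0000000, weight = 0.
  m = 100 → c = 1111110, weight = 6.
  m = 010 → c = 1110110, weight = 5.
  m = 110 → c = 0001000, weight = 1.
  m = 001 → c = 0001100, weight = 2.
  m = 101 → c = 1110010, weight = 4.
  m = 011 → c = 1111010, weight = 5.
  m = 111 → c = 0000100, weight = 1.
Tally weights:
  weight 0: 1 codewords.
  weight 1: 2 codewords.
  weight 2: 1 codewords.
  weight 4: 1 codewords.
  weight 5: 2 codewords.
  weight 6: 1 codewords.
Minimum distance d = smallest w > 0 with A_w > 0 = 1.
Sanity: Σ A_w = 8 = 2^3 = 8 ✓.


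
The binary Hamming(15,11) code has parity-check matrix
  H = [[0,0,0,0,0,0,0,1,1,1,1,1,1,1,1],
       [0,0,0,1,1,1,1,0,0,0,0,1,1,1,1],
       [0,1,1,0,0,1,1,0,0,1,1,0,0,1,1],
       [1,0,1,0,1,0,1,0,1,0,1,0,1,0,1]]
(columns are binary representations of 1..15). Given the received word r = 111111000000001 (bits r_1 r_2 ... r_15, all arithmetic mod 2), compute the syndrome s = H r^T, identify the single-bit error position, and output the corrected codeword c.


s = (1, 0, 0, 0)^T, error position = 8, corrected codeword c = 111111010000001

Compute s = H r^T mod 2 one row at a time:
  s_1 = 0 + 0 + 0 + 0 + 0 + 0 + 0 + 1 = 1 ≡ 1 (mod 2).
  s_2 = 1 + 1 + 1 + 0 + 0 + 0 + 0 + 1 = 4 ≡ 0 (mod 2).
  s_3 = 1 + 1 + 1 + 0 + 0 + 0 + 0 + 1 = 4 ≡ 0 (mod 2).
  s_4 = 1 + 1 + 1 + 0 + 0 + 0 + 0 + 1 = 4 ≡ 0 (mod 2).
s = (1, 0, 0, 0)^T — this equals column 8 of H (binary 1000), so error is at position 8.
Correct: flip bit 8 of r = 111111000000001 to get c = 111111010000001.


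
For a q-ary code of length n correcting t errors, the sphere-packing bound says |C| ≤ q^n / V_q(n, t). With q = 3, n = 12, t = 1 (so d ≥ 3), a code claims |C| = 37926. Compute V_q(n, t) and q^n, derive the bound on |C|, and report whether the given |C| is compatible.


V_q(n, t) = 25, q^n = 531441, Hamming bound = 21257, |C| = 37926 > bound (violated).

Step 1: Compute V_q(n, t) = Σ_{j=0}^1 C(n, j) (q−1)^j.
  j = 0: C(12,0)·(2)^0 = 1·1 = 1.
  j = 1: C(12,1)·(2)^1 = 12·2 = 24.
  V_q(n, t) = 1 + 24 = 25.
Step 2: q^n = 3^12 = 531441.
Step 3: Hamming bound ⌊q^n / V_q(n,t)⌋ = ⌊531441/25⌋ = 21257.
Step 4: Compare |C| = 37926 to 21257: violated.
The claimed |C| lies above the Hamming bound, so no 3-ary code of length 12 with d ≥ 3 can have 37926 codewords.


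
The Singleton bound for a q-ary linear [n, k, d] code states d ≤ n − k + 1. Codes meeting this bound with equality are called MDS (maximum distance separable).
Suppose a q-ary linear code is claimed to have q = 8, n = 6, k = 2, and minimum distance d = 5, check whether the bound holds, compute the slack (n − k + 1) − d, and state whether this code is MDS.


Singleton RHS = n − k + 1 = 5, slack = 0, bound satisfied, MDS.

Singleton bound: d ≤ n − k + 1.
Here n = 6, k = 2, so n − k + 1 = 5.
Given d = 5, check d ≤ 5: YES.
Slack = (n − k + 1) − d = 0.
The code is MDS (slack = 0).
Description: the claimed parameters are [6, 2, 5]_8; such a code would be MDS (meets Singleton bound).


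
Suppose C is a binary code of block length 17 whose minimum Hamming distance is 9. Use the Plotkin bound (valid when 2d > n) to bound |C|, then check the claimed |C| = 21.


Plotkin bound M ≤ 18; given |C| = 21 > bound (violated).

Check applicability: 2d = 18, n = 17.
2d − n = 1 > 0, so Plotkin applies.
Compute d/(2d−n) = 9/1 ≈ 9.0000.
⌊d/(2d−n)⌋ = 9.
Plotkin bound: M ≤ 2·9 = 18.
Given |C| = 21, check: VIOLATED.
This |C| is above the Plotkin bound, so no binary code with n = 17, d = 9 and 21 codewords exists.


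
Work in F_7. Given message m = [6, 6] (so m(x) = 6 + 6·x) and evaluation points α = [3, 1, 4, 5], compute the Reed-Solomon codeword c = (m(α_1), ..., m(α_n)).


c = [3, 5, 2, 1]

Message polynomial: m(x) = 6 + 6·x (mod 7).
For each evaluation point α_i, compute m(α_i) mod 7:
  α_1 = 3: Horner steps 6 → 3, so m(3) = 3.
  α_2 = 1: Horner steps 6 → 5, so m(1) = 5.
  α_3 = 4: Horner steps 6 → 2, so m(4) = 2.
  α_4 = 5: Horner steps 6 → 1, so m(5) = 1.
Codeword c = [3, 5, 2, 1] ∈ F_7^4.


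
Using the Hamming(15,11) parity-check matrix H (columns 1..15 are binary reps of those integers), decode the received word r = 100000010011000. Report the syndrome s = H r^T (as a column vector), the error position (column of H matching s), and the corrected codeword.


s = (1, 1, 1, 0)^T, error position = 14, corrected codeword c = 100000010011010

Compute s = H r^T mod 2 one row at a time:
  s_1 = 1 + 0 + 0 + 1 + 1 + 0 + 0 + 0 = 3 ≡ 1 (mod 2).
  s_2 = 0 + 0 + 0 + 0 + 1 + 0 + 0 + 0 = 1 ≡ 1 (mod 2).
  s_3 = 0 + 0 + 0 + 0 + 0 + 1 + 0 + 0 = 1 ≡ 1 (mod 2).
  s_4 = 1 + 0 + 0 + 0 + 0 + 1 + 0 + 0 = 2 ≡ 0 (mod 2).
s = (1, 1, 1, 0)^T — this equals column 14 of H (binary 1110), so error is at position 14.
Correct: flip bit 14 of r = 100000010011000 to get c = 100000010011010.


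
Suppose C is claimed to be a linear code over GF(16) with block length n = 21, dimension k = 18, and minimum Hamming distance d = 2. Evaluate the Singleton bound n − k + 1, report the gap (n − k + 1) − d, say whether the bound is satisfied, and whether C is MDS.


Singleton RHS = n − k + 1 = 4, slack = 2, bound satisfied, not MDS.

Singleton bound: d ≤ n − k + 1.
Here n = 21, k = 18, so n − k + 1 = 4.
Given d = 2, check d ≤ 4: YES.
Slack = (n − k + 1) − d = 2.
The code is NOT MDS (slack = 2 > 0).
Description: the claimed parameters are [21, 18, 2]_16; such a code would be non-MDS.


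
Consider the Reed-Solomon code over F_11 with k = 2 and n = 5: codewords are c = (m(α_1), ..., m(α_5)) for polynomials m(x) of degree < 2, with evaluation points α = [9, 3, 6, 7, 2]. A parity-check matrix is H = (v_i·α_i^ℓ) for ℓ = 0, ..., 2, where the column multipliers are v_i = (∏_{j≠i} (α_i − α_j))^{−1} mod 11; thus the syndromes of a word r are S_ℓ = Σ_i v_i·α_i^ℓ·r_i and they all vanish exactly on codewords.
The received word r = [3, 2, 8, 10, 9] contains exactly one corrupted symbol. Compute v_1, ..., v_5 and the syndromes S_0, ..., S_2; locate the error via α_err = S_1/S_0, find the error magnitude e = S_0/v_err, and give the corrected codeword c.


S = (8, 5, 10), error at position 5, error magnitude e = 9, c = [3, 2, 8, 10, 0].

Step 1: column multipliers v_i = (∏_{j≠i}(α_i − α_j))^{−1} mod 11.
  i = 1 (α = 9): (9−3)(9−6)(9−7)(9−2) = 6·3·2·7 = 252 ≡ 10, so v_1 = 10^{−1} = 10 (mod 11).
  i = 2 (α = 3): (3−9)(3−6)(3−7)(3−2) = (−6)·(−3)·(−4)·1 = −72 ≡ 5, so v_2 = 5^{−1} = 9 (mod 11).
  i = 3 (α = 6): (6−9)(6−3)(6−7)(6−2) = (−3)·3·(−1)·4 = 36 ≡ 3, so v_3 = 3^{−1} = 4 (mod 11).
  i = 4 (α = 7): (7−9)(7−3)(7−6)(7−2) = (−2)·4·1·5 = −40 ≡ 4, so v_4 = 4^{−1} = 3 (mod 11).
  i = 5 (α = 2): (2−9)(2−3)(2−6)(2−7) = (−7)·(−1)·(−4)·(−5) = 140 ≡ 8, so v_5 = 8^{−1} = 7 (mod 11).
  v = [10, 9, 4, 3, 7].
Step 2: syndromes of r = [3, 2, 8, 10, 9] (all sums mod 11).
  S_0 = Σ v_i r_i = 10·3 + 9·2 + 4·8 + 3·10 + 7·9 = 173 ≡ 8.
  S_1 = Σ v_i α_i r_i = 10·9·3 + 9·3·2 + 4·6·8 + 3·7·10 + 7·2·9 = 852 ≡ 5.
  α_i^2 mod 11 = [4, 9, 3, 5, 4].
  S_2 = Σ v_i α_i^2 r_i = 10·4·3 + 9·9·2 + 4·3·8 + 3·5·10 + 7·4·9 = 780 ≡ 10.
  S = (8, 5, 10) ≠ 0, so r is not a codeword (an error is present).
Step 3: locate the error. For a single error e at position i, S_ℓ = v_i·e·α_i^ℓ, so α_err = S_1/S_0.
  S_0^{−1} = 8^{−1} = 7 (mod 11), so α_err = 5·7 = 35 ≡ 2 = α_5. Error position i = 5.
  Consistency check: S_2/S_1 = 10·9 = 90 ≡ 2 = α_err ✓ (single-error assumption holds).
Step 4: error magnitude e = S_0/v_5 = S_0·∏_{j≠5}(α_5 − α_j) = 8·8 = 64 ≡ 9 (mod 11).
Step 5: correct position 5: c_5 = r_5 − e = 9 − 9 ≡ 0 (mod 11). Hence c = [3, 2, 8, 10, 0].
  Check: interpolating c through the α_i gives m(x) = 7 + 2·x (degree < 2) with m(α_i) = c_i for every i, so c is indeed a codeword.


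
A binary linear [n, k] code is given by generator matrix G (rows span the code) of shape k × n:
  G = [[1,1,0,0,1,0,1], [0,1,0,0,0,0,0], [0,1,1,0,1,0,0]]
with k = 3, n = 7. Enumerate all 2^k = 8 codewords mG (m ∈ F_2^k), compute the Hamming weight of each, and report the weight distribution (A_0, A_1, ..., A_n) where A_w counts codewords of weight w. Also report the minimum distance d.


Weight distribution: A_0 = 1, A_1 = 1, A_2 = 1, A_3 = 3, A_4 = 2. Minimum distance d = 1.

Enumerate all 2^3 = 8 messages m ∈ F_2^3.
For each, compute codeword c = mG in F_2^7, then tally its weight.
  m = 000 → c = 0000000, weight = 0.
  m = 100 → c = 1100101, weight = 4.
  m = 010 → c = 0100000, weight = 1.
  m = 110 → c = 1000101, weight = 3.
  m = 001 → c = 0110100, weight = 3.
  m = 101 → c = 1010001, weight = 3.
  m = 011 → c = 0010100, weight = 2.
  m = 111 → c = 1110001, weight = 4.
Tally weights:
  weight 0: 1 codewords.
  weight 1: 1 codewords.
  weight 2: 1 codewords.
  weight 3: 3 codewords.
  weight 4: 2 codewords.
Minimum distance d = smallest w > 0 with A_w > 0 = 1.
Sanity: Σ A_w = 8 = 2^3 = 8 ✓.


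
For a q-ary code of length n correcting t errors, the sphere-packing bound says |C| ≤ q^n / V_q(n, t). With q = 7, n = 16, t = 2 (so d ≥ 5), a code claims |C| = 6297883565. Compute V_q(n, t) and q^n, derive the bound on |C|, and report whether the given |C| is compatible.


V_q(n, t) = 4417, q^n = 33232930569601, Hamming bound = 7523869270, |C| = 6297883565 ≤ bound (satisfied).

Step 1: Compute V_q(n, t) = Σ_{j=0}^2 C(n, j) (q−1)^j.
  j = 0: C(16,0)·(6)^0 = 1·1 = 1.
  j = 1: C(16,1)·(6)^1 = 16·6 = 96.
  j = 2: C(16,2)·(6)^2 = 120·36 = 4320.
  V_q(n, t) = 1 + 96 + 4320 = 4417.
Step 2: q^n = 7^16 = 33232930569601.
Step 3: Hamming bound ⌊q^n / V_q(n,t)⌋ = ⌊33232930569601/4417⌋ = 7523869270.
Step 4: Compare |C| = 6297883565 to 7523869270: satisfied.
The claimed |C| lies below the Hamming bound.


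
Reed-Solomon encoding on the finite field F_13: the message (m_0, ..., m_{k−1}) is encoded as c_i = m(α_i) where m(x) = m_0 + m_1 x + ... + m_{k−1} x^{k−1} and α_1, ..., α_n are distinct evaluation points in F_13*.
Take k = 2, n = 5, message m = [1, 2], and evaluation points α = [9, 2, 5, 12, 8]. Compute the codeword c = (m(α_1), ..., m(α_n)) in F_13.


c = [6, 5, 11, 12, 4]

Message polynomial: m(x) = 1 + 2·x (mod 13).
For each evaluation point α_i, compute m(α_i) mod 13:
  α_1 = 9: Horner steps 2 → 6, so m(9) = 6.
  α_2 = 2: Horner steps 2 → 5, so m(2) = 5.
  α_3 = 5: Horner steps 2 → 11, so m(5) = 11.
  α_4 = 12: Horner steps 2 → 12, so m(12) = 12.
  α_5 = 8: Horner steps 2 → 4, so m(8) = 4.
Codeword c = [6, 5, 11, 12, 4] ∈ F_13^5.


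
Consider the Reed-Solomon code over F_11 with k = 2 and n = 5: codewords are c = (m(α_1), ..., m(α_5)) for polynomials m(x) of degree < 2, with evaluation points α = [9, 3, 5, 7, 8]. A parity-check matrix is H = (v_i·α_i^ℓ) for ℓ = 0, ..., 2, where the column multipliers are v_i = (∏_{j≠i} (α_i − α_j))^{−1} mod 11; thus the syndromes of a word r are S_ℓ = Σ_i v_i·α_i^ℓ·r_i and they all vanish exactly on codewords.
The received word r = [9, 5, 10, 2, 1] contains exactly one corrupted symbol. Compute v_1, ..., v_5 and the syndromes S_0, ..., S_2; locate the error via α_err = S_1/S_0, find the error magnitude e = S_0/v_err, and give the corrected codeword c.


S = (4, 6, 9), error at position 4, error magnitude e = 9, c = [9, 5, 10, 4, 1].

Step 1: column multipliers v_i = (∏_{j≠i}(α_i − α_j))^{−1} mod 11.
  i = 1 (α = 9): (9−3)(9−5)(9−7)(9−8) = 6·4·2·1 = 48 ≡ 4, so v_1 = 4^{−1} = 3 (mod 11).
  i = 2 (α = 3): (3−9)(3−5)(3−7)(3−8) = (−6)·(−2)·(−4)·(−5) = 240 ≡ 9, so v_2 = 9^{−1} = 5 (mod 11).
  i = 3 (α = 5): (5−9)(5−3)(5−7)(5−8) = (−4)·2·(−2)·(−3) = −48 ≡ 7, so v_3 = 7^{−1} = 8 (mod 11).
  i = 4 (α = 7): (7−9)(7−3)(7−5)(7−8) = (−2)·4·2·(−1) = 16 ≡ 5, so v_4 = 5^{−1} = 9 (mod 11).
  i = 5 (α = 8): (8−9)(8−3)(8−5)(8−7) = (−1)·5·3·1 = −15 ≡ 7, so v_5 = 7^{−1} = 8 (mod 11).
  v = [3, 5, 8, 9, 8].
Step 2: syndromes of r = [9, 5, 10, 2, 1] (all sums mod 11).
  S_0 = Σ v_i r_i = 3·9 + 5·5 + 8·10 + 9·2 + 8·1 = 158 ≡ 4.
  S_1 = Σ v_i α_i r_i = 3·9·9 + 5·3·5 + 8·5·10 + 9·7·2 + 8·8·1 = 908 ≡ 6.
  α_i^2 mod 11 = [4, 9, 3, 5, 9].
  S_2 = Σ v_i α_i^2 r_i = 3·4·9 + 5·9·5 + 8·3·10 + 9·5·2 + 8·9·1 = 735 ≡ 9.
  S = (4, 6, 9) ≠ 0, so r is not a codeword (an error is present).
Step 3: locate the error. For a single error e at position i, S_ℓ = v_i·e·α_i^ℓ, so α_err = S_1/S_0.
  S_0^{−1} = 4^{−1} = 3 (mod 11), so α_err = 6·3 = 18 ≡ 7 = α_4. Error position i = 4.
  Consistency check: S_2/S_1 = 9·2 = 18 ≡ 7 = α_err ✓ (single-error assumption holds).
Step 4: error magnitude e = S_0/v_4 = S_0·∏_{j≠4}(α_4 − α_j) = 4·5 = 20 ≡ 9 (mod 11).
Step 5: correct position 4: c_4 = r_4 − e = 2 − 9 ≡ 4 (mod 11). Hence c = [9, 5, 10, 4, 1].
  Check: interpolating c through the α_i gives m(x) = 3 + 8·x (degree < 2) with m(α_i) = c_i for every i, so c is indeed a codeword.


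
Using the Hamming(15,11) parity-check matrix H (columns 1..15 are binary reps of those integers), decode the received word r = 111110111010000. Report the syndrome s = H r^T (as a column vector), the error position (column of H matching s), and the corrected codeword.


s = (1, 1, 0, 0)^T, error position = 12, corrected codeword c = 111110111011000

Compute s = H r^T mod 2 one row at a time:
  s_1 = 1 + 1 + 0 + 1 + 0 + 0 + 0 + 0 = 3 ≡ 1 (mod 2).
  s_2 = 1 + 1 + 0 + 1 + 0 + 0 + 0 + 0 = 3 ≡ 1 (mod 2).
  s_3 = 1 + 1 + 0 + 1 + 0 + 1 + 0 + 0 = 4 ≡ 0 (mod 2).
  s_4 = 1 + 1 + 1 + 1 + 1 + 1 + 0 + 0 = 6 ≡ 0 (mod 2).
s = (1, 1, 0, 0)^T — this equals column 12 of H (binary 1100), so error is at position 12.
Correct: flip bit 12 of r = 111110111010000 to get c = 111110111011000.


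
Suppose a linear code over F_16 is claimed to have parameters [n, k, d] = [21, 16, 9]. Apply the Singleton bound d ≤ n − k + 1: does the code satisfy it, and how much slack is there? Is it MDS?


Singleton RHS = n − k + 1 = 6, slack = -3, bound violated (no such code; not MDS).

Singleton bound: d ≤ n − k + 1.
Here n = 21, k = 16, so n − k + 1 = 6.
Given d = 9, check d ≤ 6: NO.
Slack = (n − k + 1) − d = -3.
The slack is negative: d = 9 exceeds n − k + 1 = 6 by 3, so the Singleton bound is violated and no linear [21, 16, 9]_16 code can exist. In particular it is not MDS (MDS requires d = n − k + 1 exactly).
Description: the claimed parameters are [21, 16, 9]_16; such a code would be impossible (violates the Singleton bound).


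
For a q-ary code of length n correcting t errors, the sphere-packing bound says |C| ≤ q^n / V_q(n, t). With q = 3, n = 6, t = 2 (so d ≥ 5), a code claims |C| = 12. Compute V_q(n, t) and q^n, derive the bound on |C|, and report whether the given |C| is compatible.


V_q(n, t) = 73, q^n = 729, Hamming bound = 9, |C| = 12 > bound (violated).

Step 1: Compute V_q(n, t) = Σ_{j=0}^2 C(n, j) (q−1)^j.
  j = 0: C(6,0)·(2)^0 = 1·1 = 1.
  j = 1: C(6,1)·(2)^1 = 6·2 = 12.
  j = 2: C(6,2)·(2)^2 = 15·4 = 60.
  V_q(n, t) = 1 + 12 + 60 = 73.
Step 2: q^n = 3^6 = 729.
Step 3: Hamming bound ⌊q^n / V_q(n,t)⌋ = ⌊729/73⌋ = 9.
Step 4: Compare |C| = 12 to 9: violated.
The claimed |C| lies above the Hamming bound, so no 3-ary code of length 6 with d ≥ 5 can have 12 codewords.


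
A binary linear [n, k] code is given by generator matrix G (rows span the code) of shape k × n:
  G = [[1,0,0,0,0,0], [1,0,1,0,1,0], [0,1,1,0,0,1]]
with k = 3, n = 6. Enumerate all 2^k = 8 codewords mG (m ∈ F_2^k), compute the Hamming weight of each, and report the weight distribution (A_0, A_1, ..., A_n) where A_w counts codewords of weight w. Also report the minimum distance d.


Weight distribution: A_0 = 1, A_1 = 1, A_2 = 1, A_3 = 3, A_4 = 2. Minimum distance d = 1.

Enumerate all 2^3 = 8 messages m ∈ F_2^3.
For each, compute codeword c = mG in F_2^6, then tally its weight.
  m = 000 → c = 000000, weight = 0.
  m = 100 → c = 100000, weight = 1.
  m = 010 → c = 101010, weight = 3.
  m = 110 → c = 001010, weight = 2.
  m = 001 → c = 011001, weight = 3.
  m = 101 → c = 111001, weight = 4.
  m = 011 → c = 110011, weight = 4.
  m = 111 → c = 010011, weight = 3.
Tally weights:
  weight 0: 1 codewords.
  weight 1: 1 codewords.
  weight 2: 1 codewords.
  weight 3: 3 codewords.
  weight 4: 2 codewords.
Minimum distance d = smallest w > 0 with A_w > 0 = 1.
Sanity: Σ A_w = 8 = 2^3 = 8 ✓.


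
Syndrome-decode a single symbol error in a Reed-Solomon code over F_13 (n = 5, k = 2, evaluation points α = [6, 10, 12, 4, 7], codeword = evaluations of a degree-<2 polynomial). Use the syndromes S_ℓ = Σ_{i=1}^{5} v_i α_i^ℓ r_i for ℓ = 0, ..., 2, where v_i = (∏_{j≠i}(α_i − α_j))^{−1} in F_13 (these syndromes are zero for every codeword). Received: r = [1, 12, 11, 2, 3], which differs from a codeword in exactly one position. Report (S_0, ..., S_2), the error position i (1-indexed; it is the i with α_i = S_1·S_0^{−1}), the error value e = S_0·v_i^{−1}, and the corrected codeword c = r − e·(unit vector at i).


S = (8, 4, 2), error at position 5, error magnitude e = 9, c = [1, 12, 11, 2, 7].

Step 1: column multipliers v_i = (∏_{j≠i}(α_i − α_j))^{−1} mod 13.
  i = 1 (α = 6): (6−10)(6−12)(6−4)(6−7) = (−4)·(−6)·2·(−1) = −48 ≡ 4, so v_1 = 4^{−1} = 10 (mod 13).
  i = 2 (α = 10): (10−6)(10−12)(10−4)(10−7) = 4·(−2)·6·3 = −144 ≡ 12, so v_2 = 12^{−1} = 12 (mod 13).
  i = 3 (α = 12): (12−6)(12−10)(12−4)(12−7) = 6·2·8·5 = 480 ≡ 12, so v_3 = 12^{−1} = 12 (mod 13).
  i = 4 (α = 4): (4−6)(4−10)(4−12)(4−7) = (−2)·(−6)·(−8)·(−3) = 288 ≡ 2, so v_4 = 2^{−1} = 7 (mod 13).
  i = 5 (α = 7): (7−6)(7−10)(7−12)(7−4) = 1·(−3)·(−5)·3 = 45 ≡ 6, so v_5 = 6^{−1} = 11 (mod 13).
  v = [10, 12, 12, 7, 11].
Step 2: syndromes of r = [1, 12, 11, 2, 3] (all sums mod 13).
  S_0 = Σ v_i r_i = 10·1 + 12·12 + 12·11 + 7·2 + 11·3 = 333 ≡ 8.
  S_1 = Σ v_i α_i r_i = 10·6·1 + 12·10·12 + 12·12·11 + 7·4·2 + 11·7·3 = 3371 ≡ 4.
  α_i^2 mod 13 = [10, 9, 1, 3, 10].
  S_2 = Σ v_i α_i^2 r_i = 10·10·1 + 12·9·12 + 12·1·11 + 7·3·2 + 11·10·3 = 1900 ≡ 2.
  S = (8, 4, 2) ≠ 0, so r is not a codeword (an error is present).
Step 3: locate the error. For a single error e at position i, S_ℓ = v_i·e·α_i^ℓ, so α_err = S_1/S_0.
  S_0^{−1} = 8^{−1} = 5 (mod 13), so α_err = 4·5 = 20 ≡ 7 = α_5. Error position i = 5.
  Consistency check: S_2/S_1 = 2·10 = 20 ≡ 7 = α_err ✓ (single-error assumption holds).
Step 4: error magnitude e = S_0/v_5 = S_0·∏_{j≠5}(α_5 − α_j) = 8·6 = 48 ≡ 9 (mod 13).
Step 5: correct position 5: c_5 = r_5 − e = 3 − 9 ≡ 7 (mod 13). Hence c = [1, 12, 11, 2, 7].
  Check: interpolating c through the α_i gives m(x) = 4 + 6·x (degree < 2) with m(α_i) = c_i for every i, so c is indeed a codeword.
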